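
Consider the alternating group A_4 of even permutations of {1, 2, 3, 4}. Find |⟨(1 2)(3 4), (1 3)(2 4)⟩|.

4

|⟨(1 2)(3 4)⟩| = 2 and |⟨(1 3)(2 4)⟩| = 2, so |H| is a multiple of lcm(2, 2) = 2 and divides |G| = 12.
Closing under the operation: H = {e, (1 2)(3 4), (1 3)(2 4), (1 4)(2 3)}, so |H| = 4.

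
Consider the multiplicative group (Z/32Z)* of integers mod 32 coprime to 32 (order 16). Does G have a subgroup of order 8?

Yes

8 | 16. A subgroup of order 8 is {1, 3, 9, 11, 17, 19, 25, 27}.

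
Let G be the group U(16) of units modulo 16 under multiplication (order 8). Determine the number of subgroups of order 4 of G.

|G| = 8 and 4 | 8, so subgroups of order 4 are possible by Lagrange.
The subgroups of order 4 are: {1, 3, 9, 11}; {1, 5, 9, 13}; {1, 7, 9, 15}.
So G has 3 subgroups of order 4.

3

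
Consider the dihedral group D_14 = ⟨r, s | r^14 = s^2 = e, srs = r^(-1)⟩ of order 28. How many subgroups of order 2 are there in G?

15

|G| = 28 and 2 | 28, so subgroups of order 2 are possible by Lagrange.
The subgroups of order 2 are: {e, r^10s}; {e, r^11s}; {e, r^12s}; {e, r^13s}; … (15 in all).
So G has 15 subgroups of order 2.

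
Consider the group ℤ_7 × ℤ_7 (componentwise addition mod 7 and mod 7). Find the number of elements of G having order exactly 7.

48

An element (a,b) has order lcm(ord(a), ord(b)); count pairs with lcm equal to 7.
Enumerating gives 48 such elements.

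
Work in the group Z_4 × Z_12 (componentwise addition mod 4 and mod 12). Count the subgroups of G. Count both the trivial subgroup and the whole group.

30

|G| = 48, so by Lagrange every subgroup order divides 48. Divisors: 1, 2, 3, 4, 6, 8, 12, 16, 24, 48.
Subgroups by order — order 1: 1; order 2: 3; order 3: 1; order 4: 7; order 6: 3; order 8: 3; order 12: 7; order 16: 1; order 24: 3; order 48: 1.
Total: 1 + 3 + 1 + 7 + 3 + 3 + 7 + 1 + 3 + 1 = 30.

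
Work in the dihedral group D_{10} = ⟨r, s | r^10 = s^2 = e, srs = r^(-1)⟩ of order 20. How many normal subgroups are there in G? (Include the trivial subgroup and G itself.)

7

G has 22 subgroups. Checking conjugation-invariance by order — order 1: 1/1 normal; order 2: 1/11 normal; order 4: 0/5 normal; order 5: 1/1 normal; order 10: 3/3 normal; order 20: 1/1 normal.
Total normal subgroups: 7.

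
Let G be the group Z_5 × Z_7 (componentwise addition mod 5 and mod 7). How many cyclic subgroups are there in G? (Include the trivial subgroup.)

4

Group the elements of G by the cyclic subgroup they generate; each cyclic subgroup of order d accounts for φ(d) elements.
Cyclic subgroups by order — order 1: 1; order 5: 1; order 7: 1; order 35: 1.
Total: 4.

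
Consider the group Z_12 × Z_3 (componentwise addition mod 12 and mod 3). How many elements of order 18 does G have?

0

An element (a,b) has order lcm(ord(a), ord(b)); count pairs with lcm equal to 18.
Enumerating gives 0 such elements.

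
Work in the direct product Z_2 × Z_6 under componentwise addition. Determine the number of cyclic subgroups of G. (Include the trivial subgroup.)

8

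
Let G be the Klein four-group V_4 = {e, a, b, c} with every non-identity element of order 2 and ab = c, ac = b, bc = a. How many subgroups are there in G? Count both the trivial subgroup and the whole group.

5

|G| = 4, so by Lagrange every subgroup order divides 4. Divisors: 1, 2, 4.
Subgroups by order — order 1: 1; order 2: 3; order 4: 1.
Total: 1 + 3 + 1 = 5.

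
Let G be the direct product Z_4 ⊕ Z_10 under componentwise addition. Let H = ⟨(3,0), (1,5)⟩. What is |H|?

|⟨(3,0)⟩| = 4 and |⟨(1,5)⟩| = 4, so |H| is a multiple of lcm(4, 4) = 4 and divides |G| = 40.
Closing under the operation: H = {(0,0), (0,5), (1,0), (1,5), (2,0), (2,5), (3,0), (3,5)}, so |H| = 8.

8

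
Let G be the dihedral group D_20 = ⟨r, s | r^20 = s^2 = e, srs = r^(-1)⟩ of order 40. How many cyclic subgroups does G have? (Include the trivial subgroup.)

26

Each element a generates a cyclic subgroup ⟨a⟩; distinct elements may generate the same one (a cyclic group of order d has φ(d) generators).
Cyclic subgroups by order — order 1: 1; order 2: 21; order 4: 1; order 5: 1; order 10: 1; order 20: 1.
Total: 26.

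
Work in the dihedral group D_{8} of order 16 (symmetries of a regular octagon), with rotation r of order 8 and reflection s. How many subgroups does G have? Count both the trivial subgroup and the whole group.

19

|G| = 16, so by Lagrange every subgroup order divides 16. Divisors: 1, 2, 4, 8, 16.
Subgroups by order — order 1: 1; order 2: 9; order 4: 5; order 8: 3; order 16: 1.
Total: 1 + 9 + 5 + 3 + 1 = 19.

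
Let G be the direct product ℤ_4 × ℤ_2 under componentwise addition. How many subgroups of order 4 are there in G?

3

|G| = 8 and 4 | 8, so subgroups of order 4 are possible by Lagrange.
The subgroups of order 4 are: {(0,0), (0,1), (2,0), (2,1)}; {(0,0), (1,0), (2,0), (3,0)}; {(0,0), (1,1), (2,0), (3,1)}.
So G has 3 subgroups of order 4.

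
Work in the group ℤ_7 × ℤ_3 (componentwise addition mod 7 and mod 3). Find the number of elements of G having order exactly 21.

An element (a,b) has order lcm(ord(a), ord(b)); count pairs with lcm equal to 21.
Enumerating gives 12 such elements.

12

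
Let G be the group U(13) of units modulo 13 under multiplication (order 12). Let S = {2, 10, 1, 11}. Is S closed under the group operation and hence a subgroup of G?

10 ∈ S but its inverse 4 ∉ S, so S is not a subgroup.

No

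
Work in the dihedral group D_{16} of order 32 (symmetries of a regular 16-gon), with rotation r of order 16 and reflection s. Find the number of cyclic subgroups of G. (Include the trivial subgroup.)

21

Each element a generates a cyclic subgroup ⟨a⟩; distinct elements may generate the same one (a cyclic group of order d has φ(d) generators).
Cyclic subgroups by order — order 1: 1; order 2: 17; order 4: 1; order 8: 1; order 16: 1.
Total: 21.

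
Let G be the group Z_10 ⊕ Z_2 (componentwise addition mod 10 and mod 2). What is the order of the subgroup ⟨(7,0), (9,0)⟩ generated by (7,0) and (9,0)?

|⟨(7,0)⟩| = 10 and |⟨(9,0)⟩| = 10, so |H| is a multiple of lcm(10, 10) = 10 and divides |G| = 20.
Closing under the operation: H = {(0,0), (1,0), (2,0), (3,0), (4,0), (5,0), (6,0), (7,0), (8,0), (9,0)}, so |H| = 10.

10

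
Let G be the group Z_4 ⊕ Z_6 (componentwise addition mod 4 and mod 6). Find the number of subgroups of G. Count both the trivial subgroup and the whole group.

|G| = 24, so by Lagrange every subgroup order divides 24. Divisors: 1, 2, 3, 4, 6, 8, 12, 24.
Subgroups by order — order 1: 1; order 2: 3; order 3: 1; order 4: 3; order 6: 3; order 8: 1; order 12: 3; order 24: 1.
Total: 1 + 3 + 1 + 3 + 3 + 1 + 3 + 1 = 16.

16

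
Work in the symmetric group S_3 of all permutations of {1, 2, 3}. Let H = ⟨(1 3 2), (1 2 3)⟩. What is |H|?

3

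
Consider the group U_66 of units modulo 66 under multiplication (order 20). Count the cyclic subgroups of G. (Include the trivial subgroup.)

8

Group the elements of G by the cyclic subgroup they generate; each cyclic subgroup of order d accounts for φ(d) elements.
Cyclic subgroups by order — order 1: 1; order 2: 3; order 5: 1; order 10: 3.
Total: 8.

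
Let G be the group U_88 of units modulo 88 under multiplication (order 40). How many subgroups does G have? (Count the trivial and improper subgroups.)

|G| = 40, so by Lagrange every subgroup order divides 40. Divisors: 1, 2, 4, 5, 8, 10, 20, 40.
Subgroups by order — order 1: 1; order 2: 7; order 4: 7; order 5: 1; order 8: 1; order 10: 7; order 20: 7; order 40: 1.
Total: 1 + 7 + 7 + 1 + 1 + 7 + 7 + 1 = 32.

32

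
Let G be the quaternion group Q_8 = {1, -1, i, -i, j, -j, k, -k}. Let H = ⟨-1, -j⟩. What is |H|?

|⟨-1⟩| = 2 and |⟨-j⟩| = 4, so |H| is a multiple of lcm(2, 4) = 4 and divides |G| = 8.
Closing under the operation: H = {1, -1, j, -j}, so |H| = 4.

4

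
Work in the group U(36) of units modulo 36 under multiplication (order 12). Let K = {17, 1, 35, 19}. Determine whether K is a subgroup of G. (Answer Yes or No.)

Yes

|K| = 4 divides |G| = 12, consistent with Lagrange.
K contains the identity, every element's inverse is in K, and K is closed under ·: it is a subgroup.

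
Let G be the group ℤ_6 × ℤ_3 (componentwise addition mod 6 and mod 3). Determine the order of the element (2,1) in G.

The order of (2,1) in Z_6 × Z_3 is lcm(ord(2) in Z_6, ord(1) in Z_3).
ord(2) = 3 and ord(1) = 3, so |⟨(2,1)⟩| = lcm(3, 3) = 3.

3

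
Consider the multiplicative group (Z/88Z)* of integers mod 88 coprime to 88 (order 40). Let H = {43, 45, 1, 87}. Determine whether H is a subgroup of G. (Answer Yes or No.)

|H| = 4 divides |G| = 40, consistent with Lagrange.
H contains the identity, every element's inverse is in H, and H is closed under ·: it is a subgroup.

Yes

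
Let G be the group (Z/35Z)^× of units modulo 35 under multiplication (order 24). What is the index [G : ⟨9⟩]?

|⟨9⟩| = 6 and |G| = 24.
By Lagrange, [G : H] = |G|/|H| = 24/6 = 4.

4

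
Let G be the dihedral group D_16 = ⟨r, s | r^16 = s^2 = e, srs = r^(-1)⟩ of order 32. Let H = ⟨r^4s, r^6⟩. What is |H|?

16

|⟨r^4s⟩| = 2 and |⟨r^6⟩| = 8, so |H| is a multiple of lcm(2, 8) = 8 and divides |G| = 32.
Closing under the operation: H = {e, r^2, r^4, r^6, r^8, r^10, r^12, r^14, s, r^2s, r^4s, r^6s, r^8s, r^10s, r^12s, r^14s}, so |H| = 16.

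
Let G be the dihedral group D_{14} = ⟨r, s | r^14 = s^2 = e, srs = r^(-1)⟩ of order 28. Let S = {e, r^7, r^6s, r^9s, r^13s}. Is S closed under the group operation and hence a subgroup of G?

No

|S| = 5 does not divide |G| = 28, so by Lagrange S is not a subgroup.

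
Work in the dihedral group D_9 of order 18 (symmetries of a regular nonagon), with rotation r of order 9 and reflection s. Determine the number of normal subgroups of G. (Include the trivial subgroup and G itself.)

4

G has 16 subgroups. Checking conjugation-invariance by order — order 1: 1/1 normal; order 2: 0/9 normal; order 3: 1/1 normal; order 6: 0/3 normal; order 9: 1/1 normal; order 18: 1/1 normal.
Total normal subgroups: 4.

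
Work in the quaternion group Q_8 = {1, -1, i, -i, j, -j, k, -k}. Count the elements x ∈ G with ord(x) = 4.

The elements of order 4 are: i, -i, j, -j, k, -k.
That's 6.

6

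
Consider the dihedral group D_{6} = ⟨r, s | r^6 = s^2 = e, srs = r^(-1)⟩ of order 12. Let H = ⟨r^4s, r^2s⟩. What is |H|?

|⟨r^4s⟩| = 2 and |⟨r^2s⟩| = 2, so |H| is a multiple of lcm(2, 2) = 2 and divides |G| = 12.
Closing under the operation: H = {e, r^2, r^4, s, r^2s, r^4s}, so |H| = 6.

6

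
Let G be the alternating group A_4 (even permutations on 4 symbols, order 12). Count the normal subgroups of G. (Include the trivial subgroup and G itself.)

G has 10 subgroups. Checking conjugation-invariance by order — order 1: 1/1 normal; order 2: 0/3 normal; order 3: 0/4 normal; order 4: 1/1 normal; order 12: 1/1 normal.
Total normal subgroups: 3.

3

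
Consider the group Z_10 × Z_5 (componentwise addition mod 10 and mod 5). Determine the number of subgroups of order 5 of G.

6

|G| = 50 and 5 | 50, so subgroups of order 5 are possible by Lagrange.
The subgroups of order 5 are: {(0,0), (0,1), (0,2), (0,3), (0,4)}; {(0,0), (2,0), (4,0), (6,0), (8,0)}; {(0,0), (2,1), (4,2), (6,3), (8,4)}; {(0,0), (2,2), (4,4), (6,1), (8,3)}; … (6 in all).
So G has 6 subgroups of order 5.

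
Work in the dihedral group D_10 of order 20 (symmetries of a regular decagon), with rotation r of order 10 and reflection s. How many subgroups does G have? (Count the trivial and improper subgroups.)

22

|G| = 20, so by Lagrange every subgroup order divides 20. Divisors: 1, 2, 4, 5, 10, 20.
Subgroups by order — order 1: 1; order 2: 11; order 4: 5; order 5: 1; order 10: 3; order 20: 1.
Total: 1 + 11 + 5 + 1 + 3 + 1 = 22.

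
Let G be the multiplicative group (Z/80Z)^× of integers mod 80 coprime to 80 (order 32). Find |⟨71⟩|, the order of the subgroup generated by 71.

Compute successive powers of 71 mod 80: 71, 1; 71^2 ≡ 1 (mod 80).
So |⟨71⟩| = 2.

2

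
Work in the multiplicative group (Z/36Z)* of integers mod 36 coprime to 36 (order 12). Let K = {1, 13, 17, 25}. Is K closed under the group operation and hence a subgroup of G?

Closure fails: 17 · 25 = 29 ∉ K. So K is not a subgroup.

No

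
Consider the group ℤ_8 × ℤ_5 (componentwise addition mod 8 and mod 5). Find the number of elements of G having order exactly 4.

An element (a,b) has order lcm(ord(a), ord(b)); count pairs with lcm equal to 4.
Enumerating gives 2 such elements.

2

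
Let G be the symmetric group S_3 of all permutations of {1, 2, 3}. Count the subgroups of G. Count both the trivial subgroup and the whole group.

6

|G| = 6, so by Lagrange every subgroup order divides 6. Divisors: 1, 2, 3, 6.
Subgroups by order — order 1: 1; order 2: 3; order 3: 1; order 6: 1.
Total: 1 + 3 + 1 + 1 = 6.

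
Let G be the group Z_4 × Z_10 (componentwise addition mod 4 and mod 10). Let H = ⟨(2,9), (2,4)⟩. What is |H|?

20

|⟨(2,9)⟩| = 10 and |⟨(2,4)⟩| = 10, so |H| is a multiple of lcm(10, 10) = 10 and divides |G| = 40.
Closing under the operation: H = {(0,0), (0,1), (0,2), (0,3), (0,4), (0,5), (0,6), (0,7), (0,8), (0,9), (2,0), (2,1), (2,2), (2,3), (2,4), (2,5), (2,6), (2,7), (2,8), (2,9)}, so |H| = 20.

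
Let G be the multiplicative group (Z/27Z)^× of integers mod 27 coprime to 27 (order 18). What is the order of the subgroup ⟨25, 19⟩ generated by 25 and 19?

9

|⟨25⟩| = 9 and |⟨19⟩| = 3, so |H| is a multiple of lcm(9, 3) = 9 and divides |G| = 18.
Closing under the operation: H = {1, 4, 7, 10, 13, 16, 19, 22, 25}, so |H| = 9.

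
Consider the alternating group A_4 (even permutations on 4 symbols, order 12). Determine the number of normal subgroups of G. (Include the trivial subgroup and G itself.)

G has 10 subgroups. Checking conjugation-invariance by order — order 1: 1/1 normal; order 2: 0/3 normal; order 3: 0/4 normal; order 4: 1/1 normal; order 12: 1/1 normal.
Total normal subgroups: 3.

3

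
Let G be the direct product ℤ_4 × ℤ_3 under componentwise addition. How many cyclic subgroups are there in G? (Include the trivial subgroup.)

6

A cyclic subgroup of order d is generated by each of its φ(d) elements of order d, so the cyclic subgroups of order d number (#elements of order d)/φ(d).
Cyclic subgroups by order — order 1: 1; order 2: 1; order 3: 1; order 4: 1; order 6: 1; order 12: 1.
Total: 6.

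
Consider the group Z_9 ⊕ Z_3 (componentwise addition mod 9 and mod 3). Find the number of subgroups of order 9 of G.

4

|G| = 27 and 9 | 27, so subgroups of order 9 are possible by Lagrange.
The subgroups of order 9 are: {(0,0), (0,1), (0,2), (3,0), (3,1), (3,2), (6,0), (6,1), (6,2)}; {(0,0), (1,0), (2,0), (3,0), (4,0), (5,0), (6,0), (7,0), (8,0)}; {(0,0), (1,1), (2,2), (3,0), (4,1), (5,2), (6,0), (7,1), (8,2)}; {(0,0), (1,2), (2,1), (3,0), (4,2), (5,1), (6,0), (7,2), (8,1)}.
So G has 4 subgroups of order 9.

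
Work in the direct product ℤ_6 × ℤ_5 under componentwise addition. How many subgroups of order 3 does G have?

|G| = 30 and 3 | 30, so subgroups of order 3 are possible by Lagrange.
The subgroups of order 3 are: {(0,0), (2,0), (4,0)}.
So G has 1 subgroup of order 3.

1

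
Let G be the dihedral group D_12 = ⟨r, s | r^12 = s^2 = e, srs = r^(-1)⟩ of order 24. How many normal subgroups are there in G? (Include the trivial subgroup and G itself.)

G has 34 subgroups. Checking conjugation-invariance by order — order 1: 1/1 normal; order 2: 1/13 normal; order 3: 1/1 normal; order 4: 1/7 normal; order 6: 1/5 normal; order 8: 0/3 normal; order 12: 3/3 normal; order 24: 1/1 normal.
Total normal subgroups: 9.

9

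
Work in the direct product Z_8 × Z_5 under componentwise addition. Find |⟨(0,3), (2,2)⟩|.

|⟨(0,3)⟩| = 5 and |⟨(2,2)⟩| = 20, so |H| is a multiple of lcm(5, 20) = 20 and divides |G| = 40.
Closing under the operation: H = {(0,0), (0,1), (0,2), (0,3), (0,4), (2,0), (2,1), (2,2), (2,3), (2,4), (4,0), (4,1), (4,2), (4,3), (4,4), (6,0), (6,1), (6,2), (6,3), (6,4)}, so |H| = 20.

20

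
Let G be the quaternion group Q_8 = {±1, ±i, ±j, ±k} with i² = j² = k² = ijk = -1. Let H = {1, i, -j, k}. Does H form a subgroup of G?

k ∈ H but its inverse -k ∉ H, so H is not a subgroup.

No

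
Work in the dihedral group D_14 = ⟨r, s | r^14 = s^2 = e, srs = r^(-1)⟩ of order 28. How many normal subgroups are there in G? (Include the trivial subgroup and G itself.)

G has 28 subgroups. Checking conjugation-invariance by order — order 1: 1/1 normal; order 2: 1/15 normal; order 4: 0/7 normal; order 7: 1/1 normal; order 14: 3/3 normal; order 28: 1/1 normal.
Total normal subgroups: 7.

7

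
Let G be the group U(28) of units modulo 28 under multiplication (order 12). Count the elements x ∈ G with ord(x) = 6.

The elements of order 6 are: 3, 5, 11, 17, 19, 23.
That's 6.

6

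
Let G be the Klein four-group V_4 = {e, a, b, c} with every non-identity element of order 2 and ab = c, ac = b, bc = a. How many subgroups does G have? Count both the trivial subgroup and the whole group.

5

|G| = 4, so by Lagrange every subgroup order divides 4. Divisors: 1, 2, 4.
Subgroups by order — order 1: 1; order 2: 3; order 4: 1.
Total: 1 + 3 + 1 = 5.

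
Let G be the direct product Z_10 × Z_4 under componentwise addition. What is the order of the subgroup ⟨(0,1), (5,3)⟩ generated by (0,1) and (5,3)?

|⟨(0,1)⟩| = 4 and |⟨(5,3)⟩| = 4, so |H| is a multiple of lcm(4, 4) = 4 and divides |G| = 40.
Closing under the operation: H = {(0,0), (0,1), (0,2), (0,3), (5,0), (5,1), (5,2), (5,3)}, so |H| = 8.

8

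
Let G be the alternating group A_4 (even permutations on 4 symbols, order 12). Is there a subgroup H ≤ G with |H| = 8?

8 does not divide |G| = 12, so by Lagrange no subgroup of order 8 exists.

No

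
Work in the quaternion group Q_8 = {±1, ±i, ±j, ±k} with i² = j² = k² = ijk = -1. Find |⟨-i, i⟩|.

|⟨-i⟩| = 4 and |⟨i⟩| = 4, so |H| is a multiple of lcm(4, 4) = 4 and divides |G| = 8.
Closing under the operation: H = {1, -1, i, -i}, so |H| = 4.

4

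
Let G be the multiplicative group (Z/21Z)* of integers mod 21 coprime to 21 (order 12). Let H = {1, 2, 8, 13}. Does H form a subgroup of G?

2 ∈ H but its inverse 11 ∉ H, so H is not a subgroup.

No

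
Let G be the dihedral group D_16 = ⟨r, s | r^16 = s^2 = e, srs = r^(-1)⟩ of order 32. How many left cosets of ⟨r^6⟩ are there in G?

4

|⟨r^6⟩| = 8 and |G| = 32.
By Lagrange, [G : H] = |G|/|H| = 32/8 = 4.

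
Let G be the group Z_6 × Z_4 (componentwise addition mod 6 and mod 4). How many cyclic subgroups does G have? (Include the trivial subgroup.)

12

Each element a generates a cyclic subgroup ⟨a⟩; distinct elements may generate the same one (a cyclic group of order d has φ(d) generators).
Cyclic subgroups by order — order 1: 1; order 2: 3; order 3: 1; order 4: 2; order 6: 3; order 12: 2.
Total: 12.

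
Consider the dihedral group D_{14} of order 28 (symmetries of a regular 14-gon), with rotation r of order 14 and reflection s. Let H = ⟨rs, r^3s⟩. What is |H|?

|⟨rs⟩| = 2 and |⟨r^3s⟩| = 2, so |H| is a multiple of lcm(2, 2) = 2 and divides |G| = 28.
Closing under the operation: H = {e, r^2, r^4, r^6, r^8, r^10, r^12, rs, r^3s, r^5s, r^7s, r^9s, r^11s, r^13s}, so |H| = 14.

14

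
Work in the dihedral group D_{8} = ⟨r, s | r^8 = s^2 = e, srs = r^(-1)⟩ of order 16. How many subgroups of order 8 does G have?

|G| = 16 and 8 | 16, so subgroups of order 8 are possible by Lagrange.
The subgroups of order 8 are: {e, r, r^2, r^3, r^4, r^5, r^6, r^7}; {e, r^2, r^4, r^6, s, r^2s, r^4s, r^6s}; {e, r^2, r^4, r^6, rs, r^3s, r^5s, r^7s}.
So G has 3 subgroups of order 8.

3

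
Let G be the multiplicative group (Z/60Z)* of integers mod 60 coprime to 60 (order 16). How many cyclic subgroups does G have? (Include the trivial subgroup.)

12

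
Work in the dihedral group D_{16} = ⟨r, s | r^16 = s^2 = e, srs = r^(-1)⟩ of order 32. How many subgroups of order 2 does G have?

17

|G| = 32 and 2 | 32, so subgroups of order 2 are possible by Lagrange.
The subgroups of order 2 are: {e, r^10s}; {e, r^11s}; {e, r^12s}; {e, r^13s}; … (17 in all).
So G has 17 subgroups of order 2.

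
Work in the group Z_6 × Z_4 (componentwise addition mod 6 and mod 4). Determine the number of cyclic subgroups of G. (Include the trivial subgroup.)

12

A cyclic subgroup of order d is generated by each of its φ(d) elements of order d, so the cyclic subgroups of order d number (#elements of order d)/φ(d).
Cyclic subgroups by order — order 1: 1; order 2: 3; order 3: 1; order 4: 2; order 6: 3; order 12: 2.
Total: 12.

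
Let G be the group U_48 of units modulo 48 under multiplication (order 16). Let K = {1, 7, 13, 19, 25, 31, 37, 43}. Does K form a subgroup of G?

|K| = 8 divides |G| = 16, consistent with Lagrange.
K contains the identity, every element's inverse is in K, and K is closed under ·: it is a subgroup.

Yes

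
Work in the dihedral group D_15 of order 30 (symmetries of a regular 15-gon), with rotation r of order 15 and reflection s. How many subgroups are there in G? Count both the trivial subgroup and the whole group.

|G| = 30, so by Lagrange every subgroup order divides 30. Divisors: 1, 2, 3, 5, 6, 10, 15, 30.
Subgroups by order — order 1: 1; order 2: 15; order 3: 1; order 5: 1; order 6: 5; order 10: 3; order 15: 1; order 30: 1.
Total: 1 + 15 + 1 + 1 + 5 + 3 + 1 + 1 = 28.

28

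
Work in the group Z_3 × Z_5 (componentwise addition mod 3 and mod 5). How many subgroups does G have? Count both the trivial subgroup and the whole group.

4

|G| = 15, so by Lagrange every subgroup order divides 15. Divisors: 1, 3, 5, 15.
Subgroups by order — order 1: 1; order 3: 1; order 5: 1; order 15: 1.
Total: 1 + 1 + 1 + 1 = 4.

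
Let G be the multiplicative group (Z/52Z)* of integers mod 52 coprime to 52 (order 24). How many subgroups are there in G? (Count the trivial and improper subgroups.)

16

|G| = 24, so by Lagrange every subgroup order divides 24. Divisors: 1, 2, 3, 4, 6, 8, 12, 24.
Subgroups by order — order 1: 1; order 2: 3; order 3: 1; order 4: 3; order 6: 3; order 8: 1; order 12: 3; order 24: 1.
Total: 1 + 3 + 1 + 3 + 3 + 1 + 3 + 1 = 16.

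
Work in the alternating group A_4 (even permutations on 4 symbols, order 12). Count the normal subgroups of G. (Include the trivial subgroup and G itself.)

3

G has 10 subgroups. Checking conjugation-invariance by order — order 1: 1/1 normal; order 2: 0/3 normal; order 3: 0/4 normal; order 4: 1/1 normal; order 12: 1/1 normal.
Total normal subgroups: 3.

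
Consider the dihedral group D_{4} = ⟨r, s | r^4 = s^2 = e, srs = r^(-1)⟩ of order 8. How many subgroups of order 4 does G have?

3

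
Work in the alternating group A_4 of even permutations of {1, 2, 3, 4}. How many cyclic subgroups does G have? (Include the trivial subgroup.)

8

A cyclic subgroup of order d is generated by each of its φ(d) elements of order d, so the cyclic subgroups of order d number (#elements of order d)/φ(d).
Cyclic subgroups by order — order 1: 1; order 2: 3; order 3: 4.
Total: 8.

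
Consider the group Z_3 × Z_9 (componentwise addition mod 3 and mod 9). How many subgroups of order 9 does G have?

|G| = 27 and 9 | 27, so subgroups of order 9 are possible by Lagrange.
The subgroups of order 9 are: {(0,0), (0,1), (0,2), (0,3), (0,4), (0,5), (0,6), (0,7), (0,8)}; {(0,0), (0,3), (0,6), (1,0), (1,3), (1,6), (2,0), (2,3), (2,6)}; {(0,0), (0,3), (0,6), (1,1), (1,4), (1,7), (2,2), (2,5), (2,8)}; {(0,0), (0,3), (0,6), (1,2), (1,5), (1,8), (2,1), (2,4), (2,7)}.
So G has 4 subgroups of order 9.

4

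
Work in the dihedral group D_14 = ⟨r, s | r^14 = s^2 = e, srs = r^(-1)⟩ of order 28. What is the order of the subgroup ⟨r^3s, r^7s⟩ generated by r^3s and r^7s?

14

|⟨r^3s⟩| = 2 and |⟨r^7s⟩| = 2, so |H| is a multiple of lcm(2, 2) = 2 and divides |G| = 28.
Closing under the operation: H = {e, r^2, r^4, r^6, r^8, r^10, r^12, rs, r^3s, r^5s, r^7s, r^9s, r^11s, r^13s}, so |H| = 14.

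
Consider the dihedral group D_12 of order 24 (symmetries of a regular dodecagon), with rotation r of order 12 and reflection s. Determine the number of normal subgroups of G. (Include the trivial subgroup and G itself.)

G has 34 subgroups. Checking conjugation-invariance by order — order 1: 1/1 normal; order 2: 1/13 normal; order 3: 1/1 normal; order 4: 1/7 normal; order 6: 1/5 normal; order 8: 0/3 normal; order 12: 3/3 normal; order 24: 1/1 normal.
Total normal subgroups: 9.

9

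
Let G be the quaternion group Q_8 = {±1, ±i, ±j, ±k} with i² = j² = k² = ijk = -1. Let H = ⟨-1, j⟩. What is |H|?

|⟨-1⟩| = 2 and |⟨j⟩| = 4, so |H| is a multiple of lcm(2, 4) = 4 and divides |G| = 8.
Closing under the operation: H = {1, -1, j, -j}, so |H| = 4.

4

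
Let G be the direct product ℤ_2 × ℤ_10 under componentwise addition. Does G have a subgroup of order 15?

15 does not divide |G| = 20, so by Lagrange no subgroup of order 15 exists.

No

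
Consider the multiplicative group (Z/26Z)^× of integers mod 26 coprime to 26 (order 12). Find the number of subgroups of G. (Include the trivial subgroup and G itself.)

|G| = 12, so by Lagrange every subgroup order divides 12. Divisors: 1, 2, 3, 4, 6, 12.
Subgroups by order — order 1: 1; order 2: 1; order 3: 1; order 4: 1; order 6: 1; order 12: 1.
Total: 1 + 1 + 1 + 1 + 1 + 1 = 6.

6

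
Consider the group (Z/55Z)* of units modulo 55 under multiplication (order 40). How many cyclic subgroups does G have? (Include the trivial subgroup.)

12

Group the elements of G by the cyclic subgroup they generate; each cyclic subgroup of order d accounts for φ(d) elements.
Cyclic subgroups by order — order 1: 1; order 2: 3; order 4: 2; order 5: 1; order 10: 3; order 20: 2.
Total: 12.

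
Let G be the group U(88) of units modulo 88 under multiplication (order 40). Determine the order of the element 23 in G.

Compute successive powers of 23 mod 88: 23, 1; 23^2 ≡ 1 (mod 88).
So |⟨23⟩| = 2.

2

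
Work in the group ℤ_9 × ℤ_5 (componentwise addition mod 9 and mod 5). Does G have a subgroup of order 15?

15 | 45. A subgroup of order 15 is {(0,0), (0,1), (0,2), (0,3), (0,4), (3,0), (3,1), (3,2), (3,3), (3,4), (6,0), (6,1), (6,2), (6,3), (6,4)}.

Yes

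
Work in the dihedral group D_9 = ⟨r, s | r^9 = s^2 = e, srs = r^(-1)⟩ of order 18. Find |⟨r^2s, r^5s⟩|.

6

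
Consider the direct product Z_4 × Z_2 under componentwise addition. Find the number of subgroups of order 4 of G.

|G| = 8 and 4 | 8, so subgroups of order 4 are possible by Lagrange.
The subgroups of order 4 are: {(0,0), (0,1), (2,0), (2,1)}; {(0,0), (1,0), (2,0), (3,0)}; {(0,0), (1,1), (2,0), (3,1)}.
So G has 3 subgroups of order 4.

3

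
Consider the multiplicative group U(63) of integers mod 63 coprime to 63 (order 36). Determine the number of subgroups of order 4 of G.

1

|G| = 36 and 4 | 36, so subgroups of order 4 are possible by Lagrange.
The subgroups of order 4 are: {1, 8, 55, 62}.
So G has 1 subgroup of order 4.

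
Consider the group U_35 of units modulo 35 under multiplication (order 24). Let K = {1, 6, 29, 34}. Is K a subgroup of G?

Yes

|K| = 4 divides |G| = 24, consistent with Lagrange.
K contains the identity, every element's inverse is in K, and K is closed under ·: it is a subgroup.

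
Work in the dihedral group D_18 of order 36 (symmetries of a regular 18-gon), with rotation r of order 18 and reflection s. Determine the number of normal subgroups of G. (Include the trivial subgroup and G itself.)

9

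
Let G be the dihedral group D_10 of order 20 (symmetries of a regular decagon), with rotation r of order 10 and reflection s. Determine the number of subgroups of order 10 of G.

3

|G| = 20 and 10 | 20, so subgroups of order 10 are possible by Lagrange.
The subgroups of order 10 are: {e, r, r^2, r^3, r^4, r^5, r^6, r^7, r^8, r^9}; {e, r^2, r^4, r^6, r^8, s, r^2s, r^4s, r^6s, r^8s}; {e, r^2, r^4, r^6, r^8, rs, r^3s, r^5s, r^7s, r^9s}.
So G has 3 subgroups of order 10.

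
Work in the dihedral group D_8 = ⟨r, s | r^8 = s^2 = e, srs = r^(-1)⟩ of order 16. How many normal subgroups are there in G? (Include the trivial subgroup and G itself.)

7

G has 19 subgroups. Checking conjugation-invariance by order — order 1: 1/1 normal; order 2: 1/9 normal; order 4: 1/5 normal; order 8: 3/3 normal; order 16: 1/1 normal.
Total normal subgroups: 7.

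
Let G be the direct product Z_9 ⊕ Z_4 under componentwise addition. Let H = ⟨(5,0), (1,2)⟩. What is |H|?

|⟨(5,0)⟩| = 9 and |⟨(1,2)⟩| = 18, so |H| is a multiple of lcm(9, 18) = 18 and divides |G| = 36.
Closing under the operation: H = {(0,0), (0,2), (1,0), (1,2), (2,0), (2,2), (3,0), (3,2), (4,0), (4,2), (5,0), (5,2), (6,0), (6,2), (7,0), (7,2), (8,0), (8,2)}, so |H| = 18.

18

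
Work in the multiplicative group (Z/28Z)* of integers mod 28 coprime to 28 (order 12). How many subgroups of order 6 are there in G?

|G| = 12 and 6 | 12, so subgroups of order 6 are possible by Lagrange.
The subgroups of order 6 are: {1, 9, 11, 15, 23, 25}; {1, 5, 9, 13, 17, 25}; {1, 3, 9, 19, 25, 27}.
So G has 3 subgroups of order 6.

3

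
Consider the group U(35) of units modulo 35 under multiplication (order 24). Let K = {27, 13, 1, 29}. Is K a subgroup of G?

|K| = 4 divides |G| = 24, consistent with Lagrange.
K contains the identity, every element's inverse is in K, and K is closed under ·: it is a subgroup.
In fact K = ⟨27⟩.

Yes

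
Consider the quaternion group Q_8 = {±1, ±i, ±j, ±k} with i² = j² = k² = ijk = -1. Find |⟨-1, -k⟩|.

4

|⟨-1⟩| = 2 and |⟨-k⟩| = 4, so |H| is a multiple of lcm(2, 4) = 4 and divides |G| = 8.
Closing under the operation: H = {1, -1, k, -k}, so |H| = 4.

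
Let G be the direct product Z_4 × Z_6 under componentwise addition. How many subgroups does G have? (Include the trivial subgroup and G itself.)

16

|G| = 24, so by Lagrange every subgroup order divides 24. Divisors: 1, 2, 3, 4, 6, 8, 12, 24.
Subgroups by order — order 1: 1; order 2: 3; order 3: 1; order 4: 3; order 6: 3; order 8: 1; order 12: 3; order 24: 1.
Total: 1 + 3 + 1 + 3 + 3 + 1 + 3 + 1 = 16.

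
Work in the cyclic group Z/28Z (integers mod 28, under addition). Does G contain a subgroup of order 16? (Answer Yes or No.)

No

16 does not divide |G| = 28, so by Lagrange no subgroup of order 16 exists.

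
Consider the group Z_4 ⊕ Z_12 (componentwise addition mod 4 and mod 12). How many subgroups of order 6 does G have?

3

|G| = 48 and 6 | 48, so subgroups of order 6 are possible by Lagrange.
The subgroups of order 6 are: {(0,0), (0,2), (0,4), (0,6), (0,8), (0,10)}; {(0,0), (0,4), (0,8), (2,0), (2,4), (2,8)}; {(0,0), (0,4), (0,8), (2,2), (2,6), (2,10)}.
So G has 3 subgroups of order 6.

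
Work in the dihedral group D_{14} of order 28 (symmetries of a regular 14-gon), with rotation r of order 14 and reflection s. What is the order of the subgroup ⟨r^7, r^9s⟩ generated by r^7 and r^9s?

|⟨r^7⟩| = 2 and |⟨r^9s⟩| = 2, so |H| is a multiple of lcm(2, 2) = 2 and divides |G| = 28.
Closing under the operation: H = {e, r^7, r^2s, r^9s}, so |H| = 4.

4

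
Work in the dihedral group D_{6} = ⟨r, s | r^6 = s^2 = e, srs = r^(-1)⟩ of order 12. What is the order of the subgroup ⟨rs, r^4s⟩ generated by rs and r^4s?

4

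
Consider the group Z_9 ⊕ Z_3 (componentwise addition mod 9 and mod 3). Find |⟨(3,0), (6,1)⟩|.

9

|⟨(3,0)⟩| = 3 and |⟨(6,1)⟩| = 3, so |H| is a multiple of lcm(3, 3) = 3 and divides |G| = 27.
Closing under the operation: H = {(0,0), (0,1), (0,2), (3,0), (3,1), (3,2), (6,0), (6,1), (6,2)}, so |H| = 9.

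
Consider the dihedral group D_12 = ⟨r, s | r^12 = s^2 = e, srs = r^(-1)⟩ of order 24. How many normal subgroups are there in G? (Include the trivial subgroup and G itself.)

9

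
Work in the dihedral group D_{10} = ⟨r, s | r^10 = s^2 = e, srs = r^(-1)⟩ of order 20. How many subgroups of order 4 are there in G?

5

|G| = 20 and 4 | 20, so subgroups of order 4 are possible by Lagrange.
The subgroups of order 4 are: {e, r^5, r^2s, r^7s}; {e, r^5, r^3s, r^8s}; {e, r^5, r^4s, r^9s}; {e, r^5, s, r^5s}; … (5 in all).
So G has 5 subgroups of order 4.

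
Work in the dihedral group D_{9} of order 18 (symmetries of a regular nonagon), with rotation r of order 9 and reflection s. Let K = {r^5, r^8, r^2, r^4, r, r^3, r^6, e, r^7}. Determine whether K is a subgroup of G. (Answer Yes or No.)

|K| = 9 divides |G| = 18, consistent with Lagrange.
K contains the identity, every element's inverse is in K, and K is closed under ·: it is a subgroup.
In fact K = ⟨r^4⟩.

Yes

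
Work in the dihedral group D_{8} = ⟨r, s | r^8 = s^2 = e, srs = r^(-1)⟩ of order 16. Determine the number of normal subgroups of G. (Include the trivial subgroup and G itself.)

7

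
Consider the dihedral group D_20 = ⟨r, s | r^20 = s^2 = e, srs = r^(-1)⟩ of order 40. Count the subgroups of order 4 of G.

|G| = 40 and 4 | 40, so subgroups of order 4 are possible by Lagrange.
The subgroups of order 4 are: {e, r^10, s, r^10s}; {e, r^10, rs, r^11s}; {e, r^10, r^2s, r^12s}; {e, r^10, r^3s, r^13s}; … (11 in all).
So G has 11 subgroups of order 4.

11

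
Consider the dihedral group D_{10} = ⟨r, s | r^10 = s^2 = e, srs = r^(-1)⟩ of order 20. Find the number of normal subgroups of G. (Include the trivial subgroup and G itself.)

G has 22 subgroups. Checking conjugation-invariance by order — order 1: 1/1 normal; order 2: 1/11 normal; order 4: 0/5 normal; order 5: 1/1 normal; order 10: 3/3 normal; order 20: 1/1 normal.
Total normal subgroups: 7.

7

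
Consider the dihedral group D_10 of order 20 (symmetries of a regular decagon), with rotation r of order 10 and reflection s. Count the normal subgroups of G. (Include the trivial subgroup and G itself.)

7

G has 22 subgroups. Checking conjugation-invariance by order — order 1: 1/1 normal; order 2: 1/11 normal; order 4: 0/5 normal; order 5: 1/1 normal; order 10: 3/3 normal; order 20: 1/1 normal.
Total normal subgroups: 7.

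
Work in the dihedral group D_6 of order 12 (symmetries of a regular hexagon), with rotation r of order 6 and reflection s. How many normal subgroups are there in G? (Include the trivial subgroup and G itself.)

7

G has 16 subgroups. Checking conjugation-invariance by order — order 1: 1/1 normal; order 2: 1/7 normal; order 3: 1/1 normal; order 4: 0/3 normal; order 6: 3/3 normal; order 12: 1/1 normal.
Total normal subgroups: 7.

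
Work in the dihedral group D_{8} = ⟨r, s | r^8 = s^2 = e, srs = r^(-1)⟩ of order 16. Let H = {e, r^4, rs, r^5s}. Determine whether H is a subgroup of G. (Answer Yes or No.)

|H| = 4 divides |G| = 16, consistent with Lagrange.
H contains the identity, every element's inverse is in H, and H is closed under ·: it is a subgroup.

Yes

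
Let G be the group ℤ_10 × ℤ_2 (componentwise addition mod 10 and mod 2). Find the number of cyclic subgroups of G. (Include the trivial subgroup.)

8

Group the elements of G by the cyclic subgroup they generate; each cyclic subgroup of order d accounts for φ(d) elements.
Cyclic subgroups by order — order 1: 1; order 2: 3; order 5: 1; order 10: 3.
Total: 8.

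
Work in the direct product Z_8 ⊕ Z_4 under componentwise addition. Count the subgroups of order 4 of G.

7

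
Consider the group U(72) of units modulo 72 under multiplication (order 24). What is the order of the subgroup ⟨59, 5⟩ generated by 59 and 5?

12

|⟨59⟩| = 6 and |⟨5⟩| = 6, so |H| is a multiple of lcm(6, 6) = 6 and divides |G| = 24.
Closing under the operation: H = {1, 5, 7, 11, 25, 29, 31, 35, 49, 53, 55, 59}, so |H| = 12.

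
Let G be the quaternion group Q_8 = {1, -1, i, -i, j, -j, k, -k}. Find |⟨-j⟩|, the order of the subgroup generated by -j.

Computing powers of -j: the smallest k with (-j)^k = e is k = 4.

4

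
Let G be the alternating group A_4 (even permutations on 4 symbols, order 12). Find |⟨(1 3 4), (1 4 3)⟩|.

|⟨(1 3 4)⟩| = 3 and |⟨(1 4 3)⟩| = 3, so |H| is a multiple of lcm(3, 3) = 3 and divides |G| = 12.
Closing under the operation: H = {e, (1 3 4), (1 4 3)}, so |H| = 3.

3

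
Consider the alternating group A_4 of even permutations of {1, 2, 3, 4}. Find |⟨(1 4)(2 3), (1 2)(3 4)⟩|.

|⟨(1 4)(2 3)⟩| = 2 and |⟨(1 2)(3 4)⟩| = 2, so |H| is a multiple of lcm(2, 2) = 2 and divides |G| = 12.
Closing under the operation: H = {e, (1 2)(3 4), (1 3)(2 4), (1 4)(2 3)}, so |H| = 4.

4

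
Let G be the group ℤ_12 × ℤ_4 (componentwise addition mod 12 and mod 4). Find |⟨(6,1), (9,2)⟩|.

|⟨(6,1)⟩| = 4 and |⟨(9,2)⟩| = 4, so |H| is a multiple of lcm(4, 4) = 4 and divides |G| = 48.
Closing under the operation: H = {(0,0), (0,1), (0,2), (0,3), (3,0), (3,1), (3,2), (3,3), (6,0), (6,1), (6,2), (6,3), (9,0), (9,1), (9,2), (9,3)}, so |H| = 16.

16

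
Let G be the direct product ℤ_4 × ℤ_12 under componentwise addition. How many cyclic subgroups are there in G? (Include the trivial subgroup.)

A cyclic subgroup of order d is generated by each of its φ(d) elements of order d, so the cyclic subgroups of order d number (#elements of order d)/φ(d).
Cyclic subgroups by order — order 1: 1; order 2: 3; order 3: 1; order 4: 6; order 6: 3; order 12: 6.
Total: 20.

20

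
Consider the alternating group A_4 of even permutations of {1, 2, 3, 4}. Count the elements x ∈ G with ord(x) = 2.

3

The elements of order 2 are: (1 2)(3 4), (1 3)(2 4), (1 4)(2 3).
That's 3.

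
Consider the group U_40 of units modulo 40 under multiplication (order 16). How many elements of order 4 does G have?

The elements of order 4 are: 3, 7, 13, 17, 23, 27, 33, 37.
That's 8.

8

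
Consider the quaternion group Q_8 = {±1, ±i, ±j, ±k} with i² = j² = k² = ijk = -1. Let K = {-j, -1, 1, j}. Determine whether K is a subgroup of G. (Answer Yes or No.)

|K| = 4 divides |G| = 8, consistent with Lagrange.
K contains the identity, every element's inverse is in K, and K is closed under ·: it is a subgroup.
In fact K = ⟨j⟩.

Yes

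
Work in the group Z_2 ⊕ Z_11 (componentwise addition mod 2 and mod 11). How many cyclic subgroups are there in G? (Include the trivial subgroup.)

4

Group the elements of G by the cyclic subgroup they generate; each cyclic subgroup of order d accounts for φ(d) elements.
Cyclic subgroups by order — order 1: 1; order 2: 1; order 11: 1; order 22: 1.
Total: 4.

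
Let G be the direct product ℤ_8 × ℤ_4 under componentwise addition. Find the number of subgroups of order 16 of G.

3

|G| = 32 and 16 | 32, so subgroups of order 16 are possible by Lagrange.
The subgroups of order 16 are: {(0,0), (0,1), (0,2), (0,3), (2,0), (2,1), (2,2), (2,3), (4,0), (4,1), (4,2), (4,3), (6,0), (6,1), (6,2), (6,3)}; {(0,0), (0,2), (1,0), (1,2), (2,0), (2,2), (3,0), (3,2), (4,0), (4,2), (5,0), (5,2), (6,0), (6,2), (7,0), (7,2)}; {(0,0), (0,2), (1,1), (1,3), (2,0), (2,2), (3,1), (3,3), (4,0), (4,2), (5,1), (5,3), (6,0), (6,2), (7,1), (7,3)}.
So G has 3 subgroups of order 16.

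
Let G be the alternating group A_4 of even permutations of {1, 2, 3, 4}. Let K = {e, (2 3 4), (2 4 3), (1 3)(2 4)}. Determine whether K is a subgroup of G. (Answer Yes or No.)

No

Closure fails: (2 4 3) ∘ (1 3)(2 4) = (1 2 3) ∉ K. So K is not a subgroup.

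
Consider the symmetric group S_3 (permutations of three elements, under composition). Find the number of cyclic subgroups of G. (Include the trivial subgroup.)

Group the elements of G by the cyclic subgroup they generate; each cyclic subgroup of order d accounts for φ(d) elements.
Cyclic subgroups by order — order 1: 1; order 2: 3; order 3: 1.
Total: 5.

5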